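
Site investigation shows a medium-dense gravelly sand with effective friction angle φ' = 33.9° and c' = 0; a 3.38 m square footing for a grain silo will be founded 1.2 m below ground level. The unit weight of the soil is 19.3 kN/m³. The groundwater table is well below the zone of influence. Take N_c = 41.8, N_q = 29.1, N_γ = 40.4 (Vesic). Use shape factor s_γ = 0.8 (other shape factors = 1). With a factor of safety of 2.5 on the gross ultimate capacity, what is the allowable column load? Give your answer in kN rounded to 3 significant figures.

P_all ≈ 7900 kN

q = γ·D_f = 19.3 × 1.2 = 23.16 kPa.
q·N_q = 23.16 × 29.1 = 673.96 kPa
0.5·γ·B·N_γ·s_γ = 0.5 × 19.3 × 3.38 × 40.4 × 0.8 = 1054.2 kPa
q_ult = 673.96 + 1054.2 = 1728.1 kPa.
Gross allowable pressure q_all = 1728.1 / 2.5 = 691.25 kPa.
Footing area = 11.4244 m², so allowable column load = 691.25 × 11.4244 = 7897.2 kN.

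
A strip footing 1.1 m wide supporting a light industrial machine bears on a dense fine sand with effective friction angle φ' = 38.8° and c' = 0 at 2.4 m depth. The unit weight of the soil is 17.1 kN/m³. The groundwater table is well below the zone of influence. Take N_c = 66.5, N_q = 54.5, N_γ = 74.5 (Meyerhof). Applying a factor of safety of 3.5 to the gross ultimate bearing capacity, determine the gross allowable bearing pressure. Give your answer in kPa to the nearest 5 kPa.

q = γ·D_f = 17.1 × 2.4 = 41.04 kPa.
q·N_q = 41.04 × 54.5 = 2236.7 kPa
0.5·γ·B·N_γ = 0.5 × 17.1 × 1.1 × 74.5 = 700.67 kPa
q_ult = 2236.7 + 700.67 = 2937.4 kPa.
q_all = q_ult / FS = 2937.4 / 3.5 = 839.24 kPa.

q_all ≈ 840 kPa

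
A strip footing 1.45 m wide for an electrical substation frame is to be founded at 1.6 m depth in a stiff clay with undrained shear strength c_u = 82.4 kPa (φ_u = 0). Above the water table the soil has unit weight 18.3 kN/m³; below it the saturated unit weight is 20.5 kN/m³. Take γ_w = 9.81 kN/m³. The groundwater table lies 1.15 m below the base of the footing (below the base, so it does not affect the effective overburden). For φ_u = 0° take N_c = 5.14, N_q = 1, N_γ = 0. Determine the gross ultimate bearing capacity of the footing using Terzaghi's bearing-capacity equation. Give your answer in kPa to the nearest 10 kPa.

Effective surcharge at the founding depth q = γ·D_f = 18.3 × 1.6 = 29.28 kPa.
q_ult = c·N_c + q·N_q
     = 82.4 × 5.14 + 29.28 × 1
     = 423.54 + 29.28 = 452.82 kPa.

q_ult ≈ 450 kPa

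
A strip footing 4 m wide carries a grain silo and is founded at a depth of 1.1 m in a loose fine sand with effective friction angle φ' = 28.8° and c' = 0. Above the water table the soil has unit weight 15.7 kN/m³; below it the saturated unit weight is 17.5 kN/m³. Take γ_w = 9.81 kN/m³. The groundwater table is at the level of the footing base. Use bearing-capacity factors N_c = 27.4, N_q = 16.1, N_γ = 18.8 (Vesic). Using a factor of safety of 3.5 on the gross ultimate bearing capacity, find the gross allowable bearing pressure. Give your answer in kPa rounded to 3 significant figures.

q_all ≈ 162 kPa

Effective surcharge at the founding depth q = γ·D_f = 15.7 × 1.1 = 17.27 kPa.
The water table coincides with the base, so in the self-weight term γ → γ' = 7.69 kN/m³.
q_ult = q·N_q + 0.5·γ·B·N_γ
     = 17.27 × 16.1 + 0.5 × 7.69 × 4 × 18.8
     = 278.05 + 289.14 = 567.19 kPa.
q_all = 567.19 / 3.5 = 162.05 kPa.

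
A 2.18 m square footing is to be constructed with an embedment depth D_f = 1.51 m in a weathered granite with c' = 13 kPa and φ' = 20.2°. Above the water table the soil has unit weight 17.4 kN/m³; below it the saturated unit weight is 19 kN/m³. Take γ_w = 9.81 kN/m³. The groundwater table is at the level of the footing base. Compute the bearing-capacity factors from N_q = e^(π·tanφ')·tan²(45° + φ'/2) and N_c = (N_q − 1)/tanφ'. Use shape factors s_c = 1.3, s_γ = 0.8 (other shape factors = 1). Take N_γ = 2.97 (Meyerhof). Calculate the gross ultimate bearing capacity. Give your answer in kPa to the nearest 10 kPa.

q_ult ≈ 450 kPa

tan20.2° = 0.3679, so N_q = e^(π×0.3679)·tan²(55.1°) = 3.177 × 2.055 = 6.53.
N_c = (6.53 − 1)/tan20.2° = 15.02.
Effective surcharge at the founding depth q = γ·D_f = 17.4 × 1.51 = 26.274 kPa.
The water table coincides with the base, so in the self-weight term γ → γ' = 9.19 kN/m³.
q_ult = c·N_c·s_c + q·N_q + 0.5·γ·B·N_γ·s_γ
     = 13 × 15.024 × 1.3 + 26.274 × 6.5278 + 0.5 × 9.19 × 2.18 × 2.97 × 0.8
     = 253.91 + 171.51 + 23.801 = 449.22 kPa.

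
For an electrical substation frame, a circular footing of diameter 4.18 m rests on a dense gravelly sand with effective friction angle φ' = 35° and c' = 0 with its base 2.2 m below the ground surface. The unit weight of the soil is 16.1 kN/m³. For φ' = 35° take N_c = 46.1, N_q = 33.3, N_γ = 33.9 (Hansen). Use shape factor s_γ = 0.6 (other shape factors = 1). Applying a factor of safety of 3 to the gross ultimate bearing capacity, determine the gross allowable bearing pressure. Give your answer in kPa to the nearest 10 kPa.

q_all ≈ 620 kPa

Effective surcharge at the founding depth q = γ·D_f = 16.1 × 2.2 = 35.42 kPa.
q_ult = q·N_q + 0.5·γ·B·N_γ·s_γ
     = 35.42 × 33.3 + 0.5 × 16.1 × 4.18 × 33.9 × 0.6
     = 1179.5 + 684.42 = 1863.9 kPa.
q_all = q_ult / FS = 1863.9 / 3 = 621.3 kPa.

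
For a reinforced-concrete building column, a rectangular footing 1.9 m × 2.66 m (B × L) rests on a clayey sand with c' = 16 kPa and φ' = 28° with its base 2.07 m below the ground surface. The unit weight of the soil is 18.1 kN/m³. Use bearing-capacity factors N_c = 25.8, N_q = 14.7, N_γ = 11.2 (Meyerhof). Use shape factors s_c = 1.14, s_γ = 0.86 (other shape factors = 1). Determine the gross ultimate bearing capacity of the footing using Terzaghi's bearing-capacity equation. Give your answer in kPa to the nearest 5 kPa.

Overburden at base level: q = 18.1 × 2.07 = 37.467 kPa.
Cohesion term c·N_c·s_c = 16 × 25.8 × 1.14 = 470.59 kPa; surcharge term q·N_q = 37.467 × 14.7 = 550.76 kPa; self-weight term 0.5·γ·B·N_γ·s_γ = 0.5 × 18.1 × 1.9 × 11.2 × 0.86 = 165.62 kPa.
q_ult = 470.59 + 550.76 + 165.62 = 1187 kPa.

q_ult ≈ 1185 kPa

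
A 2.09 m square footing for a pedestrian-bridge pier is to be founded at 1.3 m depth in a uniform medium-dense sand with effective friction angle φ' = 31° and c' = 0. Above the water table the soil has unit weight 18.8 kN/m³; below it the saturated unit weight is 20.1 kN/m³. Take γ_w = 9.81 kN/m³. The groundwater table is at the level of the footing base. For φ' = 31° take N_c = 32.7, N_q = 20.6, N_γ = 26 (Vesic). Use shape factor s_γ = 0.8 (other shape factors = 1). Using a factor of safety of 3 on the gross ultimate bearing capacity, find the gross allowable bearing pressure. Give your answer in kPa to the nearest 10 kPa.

q_all ≈ 240 kPa

Overburden at base level: q = 18.8 × 1.3 = 24.44 kPa.
Below the base the soil is submerged, so the ½γBN_γ term uses γ' = 20.1 − 9.81 = 10.29 kN/m³.
Surcharge term q·N_q = 24.44 × 20.6 = 503.46 kPa; self-weight term 0.5·γ·B·N_γ·s_γ = 0.5 × 10.29 × 2.09 × 26 × 0.8 = 223.66 kPa.
q_ult = 503.46 + 223.66 = 727.13 kPa.
q_all = 727.13 / 3 = 242.38 kPa.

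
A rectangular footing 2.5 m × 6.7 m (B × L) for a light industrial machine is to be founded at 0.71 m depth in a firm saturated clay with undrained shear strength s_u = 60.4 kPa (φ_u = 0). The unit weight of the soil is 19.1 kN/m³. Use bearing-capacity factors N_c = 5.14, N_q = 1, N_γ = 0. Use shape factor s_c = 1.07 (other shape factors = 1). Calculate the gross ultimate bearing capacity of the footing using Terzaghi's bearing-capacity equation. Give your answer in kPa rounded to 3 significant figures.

q = γ·D_f = 19.1 × 0.71 = 13.561 kPa.
c·N_c·s_c = 60.4 × 5.14 × 1.07 = 332.19 kPa
q·N_q = 13.561 × 1 = 13.561 kPa
q_ult = 332.19 + 13.561 = 345.75 kPa.

q_ult ≈ 346 kPa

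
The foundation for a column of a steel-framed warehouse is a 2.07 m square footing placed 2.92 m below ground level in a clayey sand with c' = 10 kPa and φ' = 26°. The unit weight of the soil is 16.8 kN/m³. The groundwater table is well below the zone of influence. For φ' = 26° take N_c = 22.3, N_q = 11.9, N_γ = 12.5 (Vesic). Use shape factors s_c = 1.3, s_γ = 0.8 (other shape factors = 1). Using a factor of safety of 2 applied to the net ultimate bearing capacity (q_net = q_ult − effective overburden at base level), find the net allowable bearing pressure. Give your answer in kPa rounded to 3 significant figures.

q = γ·D_f = 16.8 × 2.92 = 49.056 kPa.
c·N_c·s_c = 10 × 22.3 × 1.3 = 289.9 kPa
q·N_q = 49.056 × 11.9 = 583.77 kPa
0.5·γ·B·N_γ·s_γ = 0.5 × 16.8 × 2.07 × 12.5 × 0.8 = 173.88 kPa
q_ult = 289.9 + 583.77 + 173.88 = 1047.5 kPa.
Net ultimate: q_net = 1047.5 − 49.056 = 998.49 kPa.
q_all(net) = 998.49 / 2 = 499.25 kPa.

q_all(net) ≈ 499 kPa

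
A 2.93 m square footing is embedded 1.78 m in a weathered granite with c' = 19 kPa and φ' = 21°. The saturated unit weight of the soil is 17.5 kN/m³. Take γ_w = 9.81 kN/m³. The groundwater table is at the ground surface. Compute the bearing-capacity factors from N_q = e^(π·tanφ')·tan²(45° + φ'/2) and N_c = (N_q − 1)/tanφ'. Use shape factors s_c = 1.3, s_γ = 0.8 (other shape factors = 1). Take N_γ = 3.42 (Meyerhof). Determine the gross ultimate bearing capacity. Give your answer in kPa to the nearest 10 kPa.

q_ult ≈ 520 kPa

tan21° = 0.3839, so N_q = e^(π×0.3839)·tan²(55.5°) = 3.34 × 2.117 = 7.07.
N_c = (7.07 − 1)/tan21° = 15.81.
With the water table at the surface the whole profile is submerged: γ' = 17.5 − 9.81 = 7.69 kN/m³, so q = γ'·D_f = 13.688 kPa; the same γ' applies in the ½γBN_γ term.
q_ult = c·N_c·s_c + q·N_q + 0.5·γ·B·N_γ·s_γ
     = 19 × 15.815 × 1.3 + 13.688 × 7.0708 + 0.5 × 7.69 × 2.93 × 3.42 × 0.8
     = 390.63 + 96.786 + 30.823 = 518.24 kPa.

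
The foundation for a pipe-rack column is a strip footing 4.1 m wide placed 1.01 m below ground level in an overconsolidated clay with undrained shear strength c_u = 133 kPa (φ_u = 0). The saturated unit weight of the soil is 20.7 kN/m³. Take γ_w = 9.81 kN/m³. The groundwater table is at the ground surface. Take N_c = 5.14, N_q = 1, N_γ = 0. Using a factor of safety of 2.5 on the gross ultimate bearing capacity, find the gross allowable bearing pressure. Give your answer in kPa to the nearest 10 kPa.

q_all ≈ 280 kPa

Water table at ground surface, so effective unit weight γ' = 20.7 − 9.81 = 10.89 kN/m³ is used throughout; overburden q = 10.89 × 1.01 = 10.999 kPa.
Cohesion term c·N_c = 133 × 5.14 = 683.62 kPa; surcharge term q·N_q = 10.999 × 1 = 10.999 kPa.
q_ult = 683.62 + 10.999 = 694.62 kPa.
q_all = 694.62 / 2.5 = 277.85 kPa.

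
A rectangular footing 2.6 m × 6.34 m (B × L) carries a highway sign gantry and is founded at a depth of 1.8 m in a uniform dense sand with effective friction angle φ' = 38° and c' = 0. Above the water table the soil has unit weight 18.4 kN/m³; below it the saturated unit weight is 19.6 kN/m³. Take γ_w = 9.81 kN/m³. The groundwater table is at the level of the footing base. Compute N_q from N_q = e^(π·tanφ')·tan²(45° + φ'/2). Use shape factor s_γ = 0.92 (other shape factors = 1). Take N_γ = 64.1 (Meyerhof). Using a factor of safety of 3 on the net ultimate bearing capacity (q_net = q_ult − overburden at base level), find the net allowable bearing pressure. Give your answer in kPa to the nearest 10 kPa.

N_q = e^(π·tan38°)·tan²(64°) = 48.93.
q = γ·D_f = 18.4 × 1.8 = 33.12 kPa.
For the ½γBN_γ term take γ' = 19.6 − 9.81 = 9.79 kN/m³ (soil below base is submerged).
q·N_q = 33.12 × 48.933 = 1620.7 kPa
0.5·γ·B·N_γ·s_γ = 0.5 × 9.79 × 2.6 × 64.1 × 0.92 = 750.54 kPa
q_ult = 1620.7 + 750.54 = 2371.2 kPa.
q_net = 2371.2 − 33.12 = 2338.1 kPa.
q_all(net) = 2338.1 / 3 = 779.36 kPa.

q_all(net) ≈ 780 kPa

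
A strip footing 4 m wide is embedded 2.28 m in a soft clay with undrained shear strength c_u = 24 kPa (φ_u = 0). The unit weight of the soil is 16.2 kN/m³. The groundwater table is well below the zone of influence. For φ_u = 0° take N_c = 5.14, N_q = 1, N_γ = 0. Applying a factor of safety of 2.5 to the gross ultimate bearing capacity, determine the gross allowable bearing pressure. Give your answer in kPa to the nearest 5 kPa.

q_all ≈ 65 kPa

Overburden at base level: q = 16.2 × 2.28 = 36.936 kPa.
Cohesion term c·N_c = 24 × 5.14 = 123.36 kPa; surcharge term q·N_q = 36.936 × 1 = 36.936 kPa.
q_ult = 123.36 + 36.936 = 160.3 kPa.
q_all = q_ult / FS = 160.3 / 2.5 = 64.118 kPa.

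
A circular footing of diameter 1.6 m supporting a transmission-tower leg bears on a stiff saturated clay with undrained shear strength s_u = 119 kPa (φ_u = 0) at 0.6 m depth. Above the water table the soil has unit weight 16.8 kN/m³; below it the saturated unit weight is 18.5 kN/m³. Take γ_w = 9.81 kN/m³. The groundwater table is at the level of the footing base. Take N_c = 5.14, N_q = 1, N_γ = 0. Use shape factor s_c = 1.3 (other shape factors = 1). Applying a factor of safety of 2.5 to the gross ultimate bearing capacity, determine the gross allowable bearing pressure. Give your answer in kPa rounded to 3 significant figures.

Effective surcharge at the founding depth q = γ·D_f = 16.8 × 0.6 = 10.08 kPa.
q_ult = c·N_c·s_c + q·N_q
     = 119 × 5.14 × 1.3 + 10.08 × 1
     = 795.16 + 10.08 = 805.24 kPa.
q_all = q_ult / FS = 805.24 / 2.5 = 322.1 kPa.

q_all ≈ 322 kPa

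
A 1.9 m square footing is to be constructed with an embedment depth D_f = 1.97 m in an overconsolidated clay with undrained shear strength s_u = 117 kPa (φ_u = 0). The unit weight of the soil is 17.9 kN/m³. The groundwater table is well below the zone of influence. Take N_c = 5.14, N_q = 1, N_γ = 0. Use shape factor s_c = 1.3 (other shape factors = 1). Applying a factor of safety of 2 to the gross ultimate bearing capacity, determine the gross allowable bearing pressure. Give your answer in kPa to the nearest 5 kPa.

q = γ·D_f = 17.9 × 1.97 = 35.263 kPa.
c·N_c·s_c = 117 × 5.14 × 1.3 = 781.79 kPa
q·N_q = 35.263 × 1 = 35.263 kPa
q_ult = 781.79 + 35.263 = 817.06 kPa.
q_all = q_ult / FS = 817.06 / 2 = 408.53 kPa.

q_all ≈ 410 kPa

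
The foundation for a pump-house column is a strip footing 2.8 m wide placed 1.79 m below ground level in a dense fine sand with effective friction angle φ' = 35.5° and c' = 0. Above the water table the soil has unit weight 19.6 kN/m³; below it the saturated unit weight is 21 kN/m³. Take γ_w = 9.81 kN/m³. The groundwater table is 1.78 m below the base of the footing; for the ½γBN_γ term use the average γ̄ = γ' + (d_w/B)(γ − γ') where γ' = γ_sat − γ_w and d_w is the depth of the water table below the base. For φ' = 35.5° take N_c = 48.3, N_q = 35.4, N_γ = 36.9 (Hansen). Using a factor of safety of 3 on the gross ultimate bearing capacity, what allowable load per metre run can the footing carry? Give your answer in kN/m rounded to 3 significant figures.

Overburden at base level: q = 19.6 × 1.79 = 35.084 kPa.
The water table is 1.78 m below the base (< B = 2.8 m), so the ½γBN_γ term uses γ̄ = γ' + (d_w/B)(γ − γ') = 11.19 + (1.78/2.8)(19.6 − 11.19) = 16.536 kN/m³.
Surcharge term q·N_q = 35.084 × 35.4 = 1242 kPa; self-weight term 0.5·γ·B·N_γ = 0.5 × 16.536 × 2.8 × 36.9 = 854.27 kPa.
q_ult = 1242 + 854.27 = 2096.2 kPa.
Gross allowable pressure q_all = 2096.2 / 3 = 698.75 kPa.
Allowable wall load = q_all × B = 698.75 × 2.8 = 1956.5 kN per metre run.

≈ 1960 kN/m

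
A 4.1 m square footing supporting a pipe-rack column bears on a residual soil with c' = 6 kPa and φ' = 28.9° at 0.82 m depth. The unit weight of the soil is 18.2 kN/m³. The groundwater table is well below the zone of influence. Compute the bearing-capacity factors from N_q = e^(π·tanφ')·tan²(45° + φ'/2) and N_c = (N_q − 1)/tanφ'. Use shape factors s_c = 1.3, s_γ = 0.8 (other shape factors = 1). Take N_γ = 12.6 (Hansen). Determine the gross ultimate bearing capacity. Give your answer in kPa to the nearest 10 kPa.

tan28.9° = 0.552, so N_q = e^(π×0.552)·tan²(59.45°) = 5.665 × 2.871 = 16.26.
N_c = (16.26 − 1)/tan28.9° = 27.65.
Effective surcharge at the founding depth q = γ·D_f = 18.2 × 0.82 = 14.924 kPa.
q_ult = c·N_c·s_c + q·N_q + 0.5·γ·B·N_γ·s_γ
     = 6 × 27.645 × 1.3 + 14.924 × 16.261 + 0.5 × 18.2 × 4.1 × 12.6 × 0.8
     = 215.63 + 242.68 + 376.08 = 834.4 kPa.

q_ult ≈ 830 kPa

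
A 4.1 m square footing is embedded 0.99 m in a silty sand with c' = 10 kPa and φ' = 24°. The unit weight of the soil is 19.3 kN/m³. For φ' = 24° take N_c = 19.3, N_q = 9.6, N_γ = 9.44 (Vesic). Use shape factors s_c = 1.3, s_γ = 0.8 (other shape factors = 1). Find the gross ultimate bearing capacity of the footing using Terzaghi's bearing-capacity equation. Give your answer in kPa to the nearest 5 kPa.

q_ult ≈ 735 kPa

Overburden at base level: q = 19.3 × 0.99 = 19.107 kPa.
Cohesion term c·N_c·s_c = 10 × 19.3 × 1.3 = 250.9 kPa; surcharge term q·N_q = 19.107 × 9.6 = 183.43 kPa; self-weight term 0.5·γ·B·N_γ·s_γ = 0.5 × 19.3 × 4.1 × 9.44 × 0.8 = 298.79 kPa.
q_ult = 250.9 + 183.43 + 298.79 = 733.12 kPa.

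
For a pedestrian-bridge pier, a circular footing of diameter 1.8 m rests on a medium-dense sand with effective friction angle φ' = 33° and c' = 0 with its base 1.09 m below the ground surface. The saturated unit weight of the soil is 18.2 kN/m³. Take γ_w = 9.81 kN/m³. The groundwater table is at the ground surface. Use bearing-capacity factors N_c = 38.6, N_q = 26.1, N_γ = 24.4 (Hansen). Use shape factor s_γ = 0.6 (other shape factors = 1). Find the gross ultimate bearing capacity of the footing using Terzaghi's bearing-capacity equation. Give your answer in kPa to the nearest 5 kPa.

γ' = 18.2 − 9.81 = 8.39 kN/m³ (submerged throughout). q = 8.39 × 1.09 = 9.1451 kPa; the same γ' applies in the ½γBN_γ term.
q·N_q = 9.1451 × 26.1 = 238.69 kPa
0.5·γ·B·N_γ·s_γ = 0.5 × 8.39 × 1.8 × 24.4 × 0.6 = 110.55 kPa
q_ult = 238.69 + 110.55 = 349.23 kPa.

q_ult ≈ 350 kPa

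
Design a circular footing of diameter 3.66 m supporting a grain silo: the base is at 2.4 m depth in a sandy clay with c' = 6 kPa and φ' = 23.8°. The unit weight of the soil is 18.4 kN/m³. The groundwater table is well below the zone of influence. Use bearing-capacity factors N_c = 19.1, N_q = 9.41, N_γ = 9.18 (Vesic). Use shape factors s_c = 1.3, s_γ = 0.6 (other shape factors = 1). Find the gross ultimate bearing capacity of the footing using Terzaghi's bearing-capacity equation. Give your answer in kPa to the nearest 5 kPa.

q = γ·D_f = 18.4 × 2.4 = 44.16 kPa.
c·N_c·s_c = 6 × 19.1 × 1.3 = 148.98 kPa
q·N_q = 44.16 × 9.41 = 415.55 kPa
0.5·γ·B·N_γ·s_γ = 0.5 × 18.4 × 3.66 × 9.18 × 0.6 = 185.47 kPa
q_ult = 148.98 + 415.55 + 185.47 = 749.99 kPa.

q_ult ≈ 750 kPa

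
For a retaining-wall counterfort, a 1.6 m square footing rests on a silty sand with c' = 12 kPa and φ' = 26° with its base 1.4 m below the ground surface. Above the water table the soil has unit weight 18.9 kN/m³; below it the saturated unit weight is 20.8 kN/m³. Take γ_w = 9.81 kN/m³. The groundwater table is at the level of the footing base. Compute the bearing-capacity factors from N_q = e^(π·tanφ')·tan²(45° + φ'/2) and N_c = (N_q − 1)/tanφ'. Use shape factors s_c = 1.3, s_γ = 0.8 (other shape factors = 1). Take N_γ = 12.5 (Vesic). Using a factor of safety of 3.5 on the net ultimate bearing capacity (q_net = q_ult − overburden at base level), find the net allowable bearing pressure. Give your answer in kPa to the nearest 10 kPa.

q_all(net) ≈ 210 kPa

N_q = e^(π·tan26°)·tan²(58°) = 11.85; N_c = (N_q − 1)/tanφ' = 22.25.
Effective surcharge at the founding depth q = γ·D_f = 18.9 × 1.4 = 26.46 kPa.
The water table coincides with the base, so in the self-weight term γ → γ' = 10.99 kN/m³.
q_ult = c·N_c·s_c + q·N_q + 0.5·γ·B·N_γ·s_γ
     = 12 × 22.254 × 1.3 + 26.46 × 11.854 + 0.5 × 10.99 × 1.6 × 12.5 × 0.8
     = 347.17 + 313.66 + 87.92 = 748.75 kPa.
q_net = 748.75 − 26.46 = 722.29 kPa.
q_all(net) = 722.29 / 3.5 = 206.37 kPa.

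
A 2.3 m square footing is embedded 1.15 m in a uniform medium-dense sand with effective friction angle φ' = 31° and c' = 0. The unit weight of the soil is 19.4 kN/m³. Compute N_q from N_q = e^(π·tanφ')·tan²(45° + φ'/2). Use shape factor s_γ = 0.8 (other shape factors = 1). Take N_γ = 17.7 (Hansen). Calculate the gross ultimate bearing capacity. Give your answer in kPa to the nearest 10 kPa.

q_ult ≈ 780 kPa

tan31° = 0.6009, so N_q = e^(π×0.6009)·tan²(60.5°) = 6.604 × 3.124 = 20.63.
q = γ·D_f = 19.4 × 1.15 = 22.31 kPa.
q·N_q = 22.31 × 20.631 = 460.27 kPa
0.5·γ·B·N_γ·s_γ = 0.5 × 19.4 × 2.3 × 17.7 × 0.8 = 315.91 kPa
q_ult = 460.27 + 315.91 = 776.18 kPa.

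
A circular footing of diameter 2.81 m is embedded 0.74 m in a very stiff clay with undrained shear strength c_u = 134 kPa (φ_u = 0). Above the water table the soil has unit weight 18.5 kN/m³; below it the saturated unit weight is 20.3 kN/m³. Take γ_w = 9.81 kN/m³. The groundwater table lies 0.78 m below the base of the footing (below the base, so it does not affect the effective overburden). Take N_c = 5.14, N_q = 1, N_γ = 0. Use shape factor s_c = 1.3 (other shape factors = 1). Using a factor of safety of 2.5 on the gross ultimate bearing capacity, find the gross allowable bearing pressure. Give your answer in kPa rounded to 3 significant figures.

q = γ·D_f = 18.5 × 0.74 = 13.69 kPa.
c·N_c·s_c = 134 × 5.14 × 1.3 = 895.39 kPa
q·N_q = 13.69 × 1 = 13.69 kPa
q_ult = 895.39 + 13.69 = 909.08 kPa.
q_all = 909.08 / 2.5 = 363.63 kPa.

q_all ≈ 364 kPa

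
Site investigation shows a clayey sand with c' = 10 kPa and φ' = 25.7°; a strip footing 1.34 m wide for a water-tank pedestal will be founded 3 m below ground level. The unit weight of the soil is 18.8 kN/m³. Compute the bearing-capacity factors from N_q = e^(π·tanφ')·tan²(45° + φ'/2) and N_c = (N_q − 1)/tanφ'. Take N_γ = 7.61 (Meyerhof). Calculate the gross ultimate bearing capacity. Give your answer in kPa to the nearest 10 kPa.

q_ult ≈ 960 kPa

tan25.7° = 0.4813, so N_q = e^(π×0.4813)·tan²(57.85°) = 4.536 × 2.531 = 11.48.
N_c = (11.48 − 1)/tan25.7° = 21.78.
Overburden at base level: q = 18.8 × 3 = 56.4 kPa.
Cohesion term c·N_c = 10 × 21.779 = 217.79 kPa; surcharge term q·N_q = 56.4 × 11.481 = 647.56 kPa; self-weight term 0.5·γ·B·N_γ = 0.5 × 18.8 × 1.34 × 7.61 = 95.856 kPa.
q_ult = 217.79 + 647.56 + 95.856 = 961.2 kPa.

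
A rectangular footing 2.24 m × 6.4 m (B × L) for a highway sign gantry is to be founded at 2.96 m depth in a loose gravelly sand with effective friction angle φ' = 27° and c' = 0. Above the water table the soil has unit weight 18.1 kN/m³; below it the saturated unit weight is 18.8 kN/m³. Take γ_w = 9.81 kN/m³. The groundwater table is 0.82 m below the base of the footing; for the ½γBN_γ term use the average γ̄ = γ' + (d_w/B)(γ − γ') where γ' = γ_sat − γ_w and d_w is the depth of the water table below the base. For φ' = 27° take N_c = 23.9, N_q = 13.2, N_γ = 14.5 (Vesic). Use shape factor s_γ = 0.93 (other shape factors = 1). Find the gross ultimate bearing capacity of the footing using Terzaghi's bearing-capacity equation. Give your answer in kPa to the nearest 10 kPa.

q_ult ≈ 890 kPa

q = γ·D_f = 18.1 × 2.96 = 53.576 kPa.
γ' = 8.99 kN/m³; averaging over the depth B below the base, γ̄ = γ' + (d_w/B)(γ − γ') = 12.325 kN/m³.
q·N_q = 53.576 × 13.2 = 707.2 kPa
0.5·γ·B·N_γ·s_γ = 0.5 × 12.325 × 2.24 × 14.5 × 0.93 = 186.15 kPa
q_ult = 707.2 + 186.15 = 893.35 kPa.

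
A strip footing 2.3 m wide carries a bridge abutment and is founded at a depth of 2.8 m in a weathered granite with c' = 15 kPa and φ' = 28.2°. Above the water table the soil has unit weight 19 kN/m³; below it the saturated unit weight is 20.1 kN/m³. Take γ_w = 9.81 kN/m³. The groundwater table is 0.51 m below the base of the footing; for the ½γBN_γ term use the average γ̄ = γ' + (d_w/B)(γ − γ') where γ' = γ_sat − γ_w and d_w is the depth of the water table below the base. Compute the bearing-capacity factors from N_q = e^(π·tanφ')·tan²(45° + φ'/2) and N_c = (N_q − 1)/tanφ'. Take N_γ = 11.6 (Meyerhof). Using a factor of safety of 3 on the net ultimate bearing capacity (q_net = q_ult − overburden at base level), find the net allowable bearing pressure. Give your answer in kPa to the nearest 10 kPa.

q_all(net) ≈ 430 kPa

N_q = e^(π·tan28.2°)·tan²(59.1°) = 15.05; N_c = (N_q − 1)/tanφ' = 26.2.
q = γ·D_f = 19 × 2.8 = 53.2 kPa.
γ' = 10.29 kN/m³; averaging over the depth B below the base, γ̄ = γ' + (d_w/B)(γ − γ') = 12.221 kN/m³.
c·N_c = 15 × 26.198 = 392.97 kPa
q·N_q = 53.2 × 15.047 = 800.52 kPa
0.5·γ·B·N_γ = 0.5 × 12.221 × 2.3 × 11.6 = 163.03 kPa
q_ult = 392.97 + 800.52 + 163.03 = 1356.5 kPa.
q_net = 1356.5 − 53.2 = 1303.3 kPa.
q_all(net) = 1303.3 / 3 = 434.44 kPa.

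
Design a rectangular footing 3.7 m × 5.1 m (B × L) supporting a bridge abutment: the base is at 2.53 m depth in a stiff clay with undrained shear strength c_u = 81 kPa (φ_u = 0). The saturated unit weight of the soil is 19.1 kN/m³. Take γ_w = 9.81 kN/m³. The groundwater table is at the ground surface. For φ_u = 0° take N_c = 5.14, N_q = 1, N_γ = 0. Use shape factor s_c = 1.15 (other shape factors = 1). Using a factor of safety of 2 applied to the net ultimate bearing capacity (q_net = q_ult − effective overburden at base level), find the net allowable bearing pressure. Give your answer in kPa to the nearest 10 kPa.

q_all(net) ≈ 240 kPa

γ' = 19.1 − 9.81 = 9.29 kN/m³ (submerged throughout). q = 9.29 × 2.53 = 23.504 kPa.
c·N_c·s_c = 81 × 5.14 × 1.15 = 478.79 kPa
q·N_q = 23.504 × 1 = 23.504 kPa
q_ult = 478.79 + 23.504 = 502.29 kPa.
Net ultimate: q_net = 502.29 − 23.504 = 478.79 kPa.
q_all(net) = 478.79 / 2 = 239.4 kPa.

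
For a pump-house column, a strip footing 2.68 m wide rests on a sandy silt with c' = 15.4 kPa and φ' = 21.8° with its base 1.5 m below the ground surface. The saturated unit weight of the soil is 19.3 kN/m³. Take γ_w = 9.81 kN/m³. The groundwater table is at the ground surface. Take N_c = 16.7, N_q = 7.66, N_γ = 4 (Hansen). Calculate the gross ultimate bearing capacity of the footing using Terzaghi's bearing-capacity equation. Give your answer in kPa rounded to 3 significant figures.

With the water table at the surface the whole profile is submerged: γ' = 19.3 − 9.81 = 9.49 kN/m³, so q = γ'·D_f = 14.235 kPa; the same γ' applies in the ½γBN_γ term.
q_ult = c·N_c + q·N_q + 0.5·γ·B·N_γ
     = 15.4 × 16.7 + 14.235 × 7.66 + 0.5 × 9.49 × 2.68 × 4
     = 257.18 + 109.04 + 50.866 = 417.09 kPa.

q_ult ≈ 417 kPa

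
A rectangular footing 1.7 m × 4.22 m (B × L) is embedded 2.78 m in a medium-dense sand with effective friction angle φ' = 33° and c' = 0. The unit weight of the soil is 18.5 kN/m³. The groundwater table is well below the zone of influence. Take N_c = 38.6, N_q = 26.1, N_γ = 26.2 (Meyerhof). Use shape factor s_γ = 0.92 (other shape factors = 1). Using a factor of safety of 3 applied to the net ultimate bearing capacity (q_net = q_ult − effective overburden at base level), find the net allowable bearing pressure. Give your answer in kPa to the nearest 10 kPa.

q_all(net) ≈ 560 kPa

Overburden at base level: q = 18.5 × 2.78 = 51.43 kPa.
Surcharge term q·N_q = 51.43 × 26.1 = 1342.3 kPa; self-weight term 0.5·γ·B·N_γ·s_γ = 0.5 × 18.5 × 1.7 × 26.2 × 0.92 = 379.04 kPa.
q_ult = 1342.3 + 379.04 = 1721.4 kPa.
Net ultimate: q_net = 1721.4 − 51.43 = 1669.9 kPa.
q_all(net) = 1669.9 / 3 = 556.64 kPa.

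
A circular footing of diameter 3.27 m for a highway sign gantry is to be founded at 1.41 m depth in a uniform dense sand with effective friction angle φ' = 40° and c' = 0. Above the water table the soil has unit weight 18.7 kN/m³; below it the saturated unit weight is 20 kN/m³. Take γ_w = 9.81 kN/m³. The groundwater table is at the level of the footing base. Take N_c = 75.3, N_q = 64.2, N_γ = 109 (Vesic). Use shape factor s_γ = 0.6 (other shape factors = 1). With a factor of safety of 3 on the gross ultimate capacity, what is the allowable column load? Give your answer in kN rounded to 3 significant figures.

P_all ≈ 7790 kN

Effective surcharge at the founding depth q = γ·D_f = 18.7 × 1.41 = 26.367 kPa.
The water table coincides with the base, so in the self-weight term γ → γ' = 10.19 kN/m³.
q_ult = q·N_q + 0.5·γ·B·N_γ·s_γ
     = 26.367 × 64.2 + 0.5 × 10.19 × 3.27 × 109 × 0.6
     = 1692.8 + 1089.6 = 2782.4 kPa.
Gross allowable pressure q_all = 2782.4 / 3 = 927.46 kPa.
Footing area = 8.3982 m², so allowable column load = 927.46 × 8.3982 = 7789 kN.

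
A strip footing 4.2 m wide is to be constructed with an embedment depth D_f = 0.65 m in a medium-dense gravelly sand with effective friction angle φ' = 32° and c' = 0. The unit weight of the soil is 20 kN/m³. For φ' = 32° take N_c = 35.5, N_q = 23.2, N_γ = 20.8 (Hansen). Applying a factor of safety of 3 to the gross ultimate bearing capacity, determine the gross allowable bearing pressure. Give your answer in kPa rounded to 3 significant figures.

Overburden at base level: q = 20 × 0.65 = 13 kPa.
Surcharge term q·N_q = 13 × 23.2 = 301.6 kPa; self-weight term 0.5·γ·B·N_γ = 0.5 × 20 × 4.2 × 20.8 = 873.6 kPa.
q_ult = 301.6 + 873.6 = 1175.2 kPa.
q_all = q_ult / FS = 1175.2 / 3 = 391.73 kPa.

q_all ≈ 392 kPa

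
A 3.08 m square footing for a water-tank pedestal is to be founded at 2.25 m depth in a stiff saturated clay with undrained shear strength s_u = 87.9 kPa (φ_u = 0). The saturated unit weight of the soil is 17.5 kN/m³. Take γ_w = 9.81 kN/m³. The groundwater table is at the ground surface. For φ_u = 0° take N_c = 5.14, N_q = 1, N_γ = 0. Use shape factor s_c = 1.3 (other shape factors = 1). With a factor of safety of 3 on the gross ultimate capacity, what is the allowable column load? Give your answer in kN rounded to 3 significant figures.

With the water table at the surface the whole profile is submerged: γ' = 17.5 − 9.81 = 7.69 kN/m³, so q = γ'·D_f = 17.302 kPa.
q_ult = c·N_c·s_c + q·N_q
     = 87.9 × 5.14 × 1.3 + 17.302 × 1
     = 587.35 + 17.302 = 604.65 kPa.
Gross allowable pressure q_all = 604.65 / 3 = 201.55 kPa.
Footing area = 9.4864 m², so allowable column load = 201.55 × 9.4864 = 1912 kN.

P_all ≈ 1910 kN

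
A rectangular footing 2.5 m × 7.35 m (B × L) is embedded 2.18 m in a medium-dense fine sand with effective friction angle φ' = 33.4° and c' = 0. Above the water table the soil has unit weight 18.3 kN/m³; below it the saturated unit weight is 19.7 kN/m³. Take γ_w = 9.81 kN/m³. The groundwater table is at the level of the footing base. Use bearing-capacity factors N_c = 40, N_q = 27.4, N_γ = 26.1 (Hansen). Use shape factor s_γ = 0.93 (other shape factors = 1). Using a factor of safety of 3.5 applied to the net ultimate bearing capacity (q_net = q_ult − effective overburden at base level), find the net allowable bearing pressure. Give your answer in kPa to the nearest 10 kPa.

q = γ·D_f = 18.3 × 2.18 = 39.894 kPa.
For the ½γBN_γ term take γ' = 19.7 − 9.81 = 9.89 kN/m³ (soil below base is submerged).
q·N_q = 39.894 × 27.4 = 1093.1 kPa
0.5·γ·B·N_γ·s_γ = 0.5 × 9.89 × 2.5 × 26.1 × 0.93 = 300.07 kPa
q_ult = 1093.1 + 300.07 = 1393.2 kPa.
Net ultimate: q_net = 1393.2 − 39.894 = 1353.3 kPa.
q_all(net) = 1353.3 / 3.5 = 386.65 kPa.

q_all(net) ≈ 390 kPa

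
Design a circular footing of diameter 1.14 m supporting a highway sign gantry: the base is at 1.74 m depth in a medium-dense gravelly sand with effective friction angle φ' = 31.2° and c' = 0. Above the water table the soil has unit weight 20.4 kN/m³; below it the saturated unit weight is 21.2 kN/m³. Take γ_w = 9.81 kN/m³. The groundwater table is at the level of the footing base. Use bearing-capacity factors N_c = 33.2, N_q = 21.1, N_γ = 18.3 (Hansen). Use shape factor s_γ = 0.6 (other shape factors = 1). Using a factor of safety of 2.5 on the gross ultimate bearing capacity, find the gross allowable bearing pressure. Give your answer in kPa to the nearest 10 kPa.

Effective surcharge at the founding depth q = γ·D_f = 20.4 × 1.74 = 35.496 kPa.
The water table coincides with the base, so in the self-weight term γ → γ' = 11.39 kN/m³.
q_ult = q·N_q + 0.5·γ·B·N_γ·s_γ
     = 35.496 × 21.1 + 0.5 × 11.39 × 1.14 × 18.3 × 0.6
     = 748.97 + 71.285 = 820.25 kPa.
q_all = 820.25 / 2.5 = 328.1 kPa.

q_all ≈ 330 kPa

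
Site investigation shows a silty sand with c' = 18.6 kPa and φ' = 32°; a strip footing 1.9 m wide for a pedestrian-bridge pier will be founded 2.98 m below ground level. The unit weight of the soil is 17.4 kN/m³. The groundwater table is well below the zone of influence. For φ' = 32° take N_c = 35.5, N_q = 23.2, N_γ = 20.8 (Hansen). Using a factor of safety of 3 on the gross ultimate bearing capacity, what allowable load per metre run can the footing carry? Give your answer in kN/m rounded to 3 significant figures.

≈ 1400 kN/m

Effective surcharge at the founding depth q = γ·D_f = 17.4 × 2.98 = 51.852 kPa.
q_ult = c·N_c + q·N_q + 0.5·γ·B·N_γ
     = 18.6 × 35.5 + 51.852 × 23.2 + 0.5 × 17.4 × 1.9 × 20.8
     = 660.3 + 1203 + 343.82 = 2207.1 kPa.
Gross allowable pressure q_all = 2207.1 / 3 = 735.7 kPa.
Allowable wall load = q_all × B = 735.7 × 1.9 = 1397.8 kN per metre run.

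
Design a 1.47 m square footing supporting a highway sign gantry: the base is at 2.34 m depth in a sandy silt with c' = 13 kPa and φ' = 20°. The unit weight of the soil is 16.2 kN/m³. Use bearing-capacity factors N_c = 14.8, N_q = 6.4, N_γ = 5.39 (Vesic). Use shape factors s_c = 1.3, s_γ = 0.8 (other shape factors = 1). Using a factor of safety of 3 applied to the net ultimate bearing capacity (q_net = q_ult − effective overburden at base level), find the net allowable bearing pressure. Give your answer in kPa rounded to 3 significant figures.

Overburden at base level: q = 16.2 × 2.34 = 37.908 kPa.
Cohesion term c·N_c·s_c = 13 × 14.8 × 1.3 = 250.12 kPa; surcharge term q·N_q = 37.908 × 6.4 = 242.61 kPa; self-weight term 0.5·γ·B·N_γ·s_γ = 0.5 × 16.2 × 1.47 × 5.39 × 0.8 = 51.343 kPa.
q_ult = 250.12 + 242.61 + 51.343 = 544.07 kPa.
Net ultimate: q_net = 544.07 − 37.908 = 506.17 kPa.
q_all(net) = 506.17 / 3 = 168.72 kPa.

q_all(net) ≈ 169 kPa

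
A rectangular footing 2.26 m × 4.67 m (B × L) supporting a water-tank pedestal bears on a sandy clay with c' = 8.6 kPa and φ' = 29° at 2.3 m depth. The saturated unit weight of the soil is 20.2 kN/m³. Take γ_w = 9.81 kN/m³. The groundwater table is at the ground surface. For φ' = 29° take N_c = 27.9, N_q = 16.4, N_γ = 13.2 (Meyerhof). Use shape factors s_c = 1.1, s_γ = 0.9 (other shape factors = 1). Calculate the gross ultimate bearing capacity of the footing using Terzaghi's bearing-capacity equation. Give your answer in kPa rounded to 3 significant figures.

With the water table at the surface the whole profile is submerged: γ' = 20.2 − 9.81 = 10.39 kN/m³, so q = γ'·D_f = 23.897 kPa; the same γ' applies in the ½γBN_γ term.
q_ult = c·N_c·s_c + q·N_q + 0.5·γ·B·N_γ·s_γ
     = 8.6 × 27.9 × 1.1 + 23.897 × 16.4 + 0.5 × 10.39 × 2.26 × 13.2 × 0.9
     = 263.93 + 391.91 + 139.48 = 795.32 kPa.

q_ult ≈ 795 kPa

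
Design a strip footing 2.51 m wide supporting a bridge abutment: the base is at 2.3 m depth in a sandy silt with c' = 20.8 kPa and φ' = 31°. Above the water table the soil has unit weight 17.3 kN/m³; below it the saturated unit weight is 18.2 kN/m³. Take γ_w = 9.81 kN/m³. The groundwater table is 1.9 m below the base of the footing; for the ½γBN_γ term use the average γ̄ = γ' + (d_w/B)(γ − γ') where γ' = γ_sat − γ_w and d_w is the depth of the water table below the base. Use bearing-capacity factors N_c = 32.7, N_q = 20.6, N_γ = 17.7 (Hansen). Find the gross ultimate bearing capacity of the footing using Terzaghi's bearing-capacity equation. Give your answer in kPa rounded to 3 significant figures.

q_ult ≈ 1840 kPa

Overburden at base level: q = 17.3 × 2.3 = 39.79 kPa.
The water table is 1.9 m below the base (< B = 2.51 m), so the ½γBN_γ term uses γ̄ = γ' + (d_w/B)(γ − γ') = 8.39 + (1.9/2.51)(17.3 − 8.39) = 15.135 kN/m³.
Cohesion term c·N_c = 20.8 × 32.7 = 680.16 kPa; surcharge term q·N_q = 39.79 × 20.6 = 819.67 kPa; self-weight term 0.5·γ·B·N_γ = 0.5 × 15.135 × 2.51 × 17.7 = 336.19 kPa.
q_ult = 680.16 + 819.67 + 336.19 = 1836 kPa.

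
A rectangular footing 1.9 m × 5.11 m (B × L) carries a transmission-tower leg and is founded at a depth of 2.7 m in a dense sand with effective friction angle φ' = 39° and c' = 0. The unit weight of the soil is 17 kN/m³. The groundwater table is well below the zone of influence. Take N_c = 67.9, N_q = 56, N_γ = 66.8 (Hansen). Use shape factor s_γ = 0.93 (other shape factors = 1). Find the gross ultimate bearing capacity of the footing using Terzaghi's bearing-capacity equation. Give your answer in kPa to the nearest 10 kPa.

q = γ·D_f = 17 × 2.7 = 45.9 kPa.
q·N_q = 45.9 × 56 = 2570.4 kPa
0.5·γ·B·N_γ·s_γ = 0.5 × 17 × 1.9 × 66.8 × 0.93 = 1003.3 kPa
q_ult = 2570.4 + 1003.3 = 3573.7 kPa.

q_ult ≈ 3570 kPa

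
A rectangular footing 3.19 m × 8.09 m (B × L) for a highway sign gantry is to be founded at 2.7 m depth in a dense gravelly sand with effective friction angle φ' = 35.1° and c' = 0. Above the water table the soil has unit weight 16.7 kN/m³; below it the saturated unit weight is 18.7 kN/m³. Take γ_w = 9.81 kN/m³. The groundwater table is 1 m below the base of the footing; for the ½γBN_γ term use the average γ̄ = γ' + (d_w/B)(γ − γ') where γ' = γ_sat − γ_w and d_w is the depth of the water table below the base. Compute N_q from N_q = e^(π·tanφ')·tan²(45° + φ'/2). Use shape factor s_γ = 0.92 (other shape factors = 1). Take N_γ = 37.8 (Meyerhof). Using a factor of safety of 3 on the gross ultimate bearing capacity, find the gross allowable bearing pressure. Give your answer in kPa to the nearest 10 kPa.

q_all ≈ 720 kPa

N_q = e^(π·tan35.1°)·tan²(62.55°) = 33.71.
q = γ·D_f = 16.7 × 2.7 = 45.09 kPa.
γ' = 8.89 kN/m³; averaging over the depth B below the base, γ̄ = γ' + (d_w/B)(γ − γ') = 11.338 kN/m³.
q·N_q = 45.09 × 33.713 = 1520.1 kPa
0.5·γ·B·N_γ·s_γ = 0.5 × 11.338 × 3.19 × 37.8 × 0.92 = 628.91 kPa
q_ult = 1520.1 + 628.91 = 2149 kPa.
q_all = 2149 / 3 = 716.34 kPa.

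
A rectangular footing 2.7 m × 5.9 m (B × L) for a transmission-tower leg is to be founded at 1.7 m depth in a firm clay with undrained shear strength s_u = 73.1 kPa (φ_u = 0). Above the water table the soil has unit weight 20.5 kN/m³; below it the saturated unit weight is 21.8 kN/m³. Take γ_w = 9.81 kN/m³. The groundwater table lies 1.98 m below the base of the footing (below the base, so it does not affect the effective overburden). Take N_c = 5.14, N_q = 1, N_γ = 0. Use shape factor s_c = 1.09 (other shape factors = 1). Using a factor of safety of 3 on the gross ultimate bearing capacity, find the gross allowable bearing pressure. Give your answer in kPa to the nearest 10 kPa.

q_all ≈ 150 kPa

q = γ·D_f = 20.5 × 1.7 = 34.85 kPa.
c·N_c·s_c = 73.1 × 5.14 × 1.09 = 409.55 kPa
q·N_q = 34.85 × 1 = 34.85 kPa
q_ult = 409.55 + 34.85 = 444.4 kPa.
q_all = 444.4 / 3 = 148.13 kPa.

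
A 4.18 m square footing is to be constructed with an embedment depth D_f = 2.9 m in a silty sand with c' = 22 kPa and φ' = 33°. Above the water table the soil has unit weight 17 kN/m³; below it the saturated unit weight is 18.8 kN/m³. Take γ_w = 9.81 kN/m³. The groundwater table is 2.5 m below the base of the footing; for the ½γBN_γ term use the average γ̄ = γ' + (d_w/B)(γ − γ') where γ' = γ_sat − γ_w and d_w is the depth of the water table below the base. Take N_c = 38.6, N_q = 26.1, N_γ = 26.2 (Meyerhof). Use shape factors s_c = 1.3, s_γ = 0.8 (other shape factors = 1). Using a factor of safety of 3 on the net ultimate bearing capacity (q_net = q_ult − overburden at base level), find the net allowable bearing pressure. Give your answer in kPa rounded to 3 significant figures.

Effective surcharge at the founding depth q = γ·D_f = 17 × 2.9 = 49.3 kPa.
With d_w = 2.5 m < B, γ̄ = 8.99 + (2.5/4.18) × (17 − 8.99) = 13.781 kN/m³.
q_ult = c·N_c·s_c + q·N_q + 0.5·γ·B·N_γ·s_γ
     = 22 × 38.6 × 1.3 + 49.3 × 26.1 + 0.5 × 13.781 × 4.18 × 26.2 × 0.8
     = 1104 + 1286.7 + 603.68 = 2994.4 kPa.
q_net = 2994.4 − 49.3 = 2945.1 kPa.
q_all(net) = 2945.1 / 3 = 981.69 kPa.

q_all(net) ≈ 982 kPa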